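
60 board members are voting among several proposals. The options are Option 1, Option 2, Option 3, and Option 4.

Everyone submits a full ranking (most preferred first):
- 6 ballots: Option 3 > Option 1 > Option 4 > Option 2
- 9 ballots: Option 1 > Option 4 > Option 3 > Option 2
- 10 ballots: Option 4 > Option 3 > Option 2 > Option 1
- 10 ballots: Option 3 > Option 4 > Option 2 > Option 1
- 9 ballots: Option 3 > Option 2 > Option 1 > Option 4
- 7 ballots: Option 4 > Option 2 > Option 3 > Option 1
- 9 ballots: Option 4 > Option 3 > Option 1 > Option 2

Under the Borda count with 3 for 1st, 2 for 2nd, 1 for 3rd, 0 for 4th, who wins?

Option 1: 6×2 + 9×3 + 10×0 + 10×0 + 9×1 + 7×0 + 9×1 = 57
Option 2: 6×0 + 9×0 + 10×1 + 10×1 + 9×2 + 7×2 + 9×0 = 52
Option 3: 6×3 + 9×1 + 10×2 + 10×3 + 9×3 + 7×1 + 9×2 = 129
Option 4: 6×1 + 9×2 + 10×3 + 10×2 + 9×0 + 7×3 + 9×3 = 122

Option 3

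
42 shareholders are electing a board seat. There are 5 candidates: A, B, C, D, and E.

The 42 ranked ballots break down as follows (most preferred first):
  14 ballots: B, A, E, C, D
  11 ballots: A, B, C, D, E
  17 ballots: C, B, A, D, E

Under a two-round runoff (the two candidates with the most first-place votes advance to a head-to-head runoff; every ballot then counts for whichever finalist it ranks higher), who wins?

B

Round 1 first-place votes: A 11, B 14, C 17, D 0, E 0. C and B advance.
Runoff: C is ranked above B on 17 ballots, B above C on 25.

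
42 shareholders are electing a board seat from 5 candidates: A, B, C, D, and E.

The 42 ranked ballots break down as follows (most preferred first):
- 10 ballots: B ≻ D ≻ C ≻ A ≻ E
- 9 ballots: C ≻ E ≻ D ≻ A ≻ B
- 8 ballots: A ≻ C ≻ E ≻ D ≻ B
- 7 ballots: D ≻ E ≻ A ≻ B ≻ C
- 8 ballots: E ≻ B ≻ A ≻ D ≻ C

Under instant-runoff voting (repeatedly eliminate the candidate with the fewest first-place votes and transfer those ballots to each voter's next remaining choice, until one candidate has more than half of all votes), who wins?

Round 1: A 8, B 10, C 9, D 7, E 8. D eliminated.
Round 2: A 8, B 10, C 9, E 15. A eliminated.
Round 3: B 10, C 17, E 15. B eliminated.
Round 4: C 27, E 15. C has a majority (≥22).

C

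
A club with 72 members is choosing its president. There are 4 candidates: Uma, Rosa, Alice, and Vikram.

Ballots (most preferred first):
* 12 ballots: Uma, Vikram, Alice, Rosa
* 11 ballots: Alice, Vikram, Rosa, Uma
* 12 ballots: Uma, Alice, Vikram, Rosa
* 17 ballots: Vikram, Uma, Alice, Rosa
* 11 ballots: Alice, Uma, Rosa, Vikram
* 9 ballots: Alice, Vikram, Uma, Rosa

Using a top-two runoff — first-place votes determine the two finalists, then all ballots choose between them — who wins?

Uma

Round 1 first-place votes: Uma 24, Rosa 0, Alice 31, Vikram 17. Alice and Uma advance.
Runoff: Alice is ranked above Uma on 31 ballots, Uma above Alice on 41.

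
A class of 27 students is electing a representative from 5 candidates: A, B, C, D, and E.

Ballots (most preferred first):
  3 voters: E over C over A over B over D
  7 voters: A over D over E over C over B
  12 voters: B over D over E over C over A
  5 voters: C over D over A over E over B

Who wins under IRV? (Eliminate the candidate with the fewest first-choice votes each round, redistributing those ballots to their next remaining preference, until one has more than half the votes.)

Round 1: A 7, B 12, C 5, D 0, E 3. D eliminated.
Round 2: A 7, B 12, C 5, E 3. E eliminated.
Round 3: A 7, B 12, C 8. A eliminated.
Round 4: B 12, C 15. C has a majority (≥14).

C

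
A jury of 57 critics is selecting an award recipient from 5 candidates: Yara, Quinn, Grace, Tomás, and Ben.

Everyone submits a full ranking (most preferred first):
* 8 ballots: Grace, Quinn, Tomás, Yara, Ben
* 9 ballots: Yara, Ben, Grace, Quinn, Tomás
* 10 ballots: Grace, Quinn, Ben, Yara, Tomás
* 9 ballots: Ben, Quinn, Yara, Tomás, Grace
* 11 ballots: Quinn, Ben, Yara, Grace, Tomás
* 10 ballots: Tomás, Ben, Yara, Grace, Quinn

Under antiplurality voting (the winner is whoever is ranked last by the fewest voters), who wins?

Yara

Last-place votes: Yara 0, Quinn 10, Grace 9, Tomás 30, Ben 8.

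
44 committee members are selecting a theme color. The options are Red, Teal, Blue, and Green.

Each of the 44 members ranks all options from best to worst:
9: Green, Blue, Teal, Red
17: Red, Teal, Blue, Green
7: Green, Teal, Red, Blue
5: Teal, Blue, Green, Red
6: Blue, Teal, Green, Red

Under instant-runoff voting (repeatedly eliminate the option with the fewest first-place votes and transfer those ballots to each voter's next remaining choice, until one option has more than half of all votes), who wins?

Round 1: Red 17, Teal 5, Blue 6, Green 16. Teal eliminated.
Round 2: Red 17, Blue 11, Green 16. Blue eliminated.
Round 3: Red 17, Green 27. Green has a majority (≥23).

Green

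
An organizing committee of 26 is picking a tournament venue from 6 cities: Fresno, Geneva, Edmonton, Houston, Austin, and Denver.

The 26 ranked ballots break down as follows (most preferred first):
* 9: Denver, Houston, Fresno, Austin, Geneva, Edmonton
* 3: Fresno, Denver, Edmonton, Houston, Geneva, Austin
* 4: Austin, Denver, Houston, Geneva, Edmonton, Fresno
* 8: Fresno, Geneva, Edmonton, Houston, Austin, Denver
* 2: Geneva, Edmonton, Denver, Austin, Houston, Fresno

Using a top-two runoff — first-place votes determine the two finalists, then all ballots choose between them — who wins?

Round 1 first-place votes: Fresno 11, Geneva 2, Edmonton 0, Houston 0, Austin 4, Denver 9. Fresno and Denver advance.
Runoff: Fresno is ranked above Denver on 11 ballots, Denver above Fresno on 15.

Denver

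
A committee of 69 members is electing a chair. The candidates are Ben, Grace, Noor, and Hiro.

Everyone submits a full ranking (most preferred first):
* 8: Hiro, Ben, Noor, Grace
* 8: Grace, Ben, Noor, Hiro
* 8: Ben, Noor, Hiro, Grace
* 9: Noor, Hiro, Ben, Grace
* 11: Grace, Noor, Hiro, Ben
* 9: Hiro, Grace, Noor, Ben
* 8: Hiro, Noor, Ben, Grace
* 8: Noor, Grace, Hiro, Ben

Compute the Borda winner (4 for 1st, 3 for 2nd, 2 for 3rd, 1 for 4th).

Noor

Ben: 8×3 + 8×3 + 8×4 + 9×2 + 11×1 + 9×1 + 8×2 + 8×1 = 142
Grace: 8×1 + 8×4 + 8×1 + 9×1 + 11×4 + 9×3 + 8×1 + 8×3 = 160
Noor: 8×2 + 8×2 + 8×3 + 9×4 + 11×3 + 9×2 + 8×3 + 8×4 = 199
Hiro: 8×4 + 8×1 + 8×2 + 9×3 + 11×2 + 9×4 + 8×4 + 8×2 = 189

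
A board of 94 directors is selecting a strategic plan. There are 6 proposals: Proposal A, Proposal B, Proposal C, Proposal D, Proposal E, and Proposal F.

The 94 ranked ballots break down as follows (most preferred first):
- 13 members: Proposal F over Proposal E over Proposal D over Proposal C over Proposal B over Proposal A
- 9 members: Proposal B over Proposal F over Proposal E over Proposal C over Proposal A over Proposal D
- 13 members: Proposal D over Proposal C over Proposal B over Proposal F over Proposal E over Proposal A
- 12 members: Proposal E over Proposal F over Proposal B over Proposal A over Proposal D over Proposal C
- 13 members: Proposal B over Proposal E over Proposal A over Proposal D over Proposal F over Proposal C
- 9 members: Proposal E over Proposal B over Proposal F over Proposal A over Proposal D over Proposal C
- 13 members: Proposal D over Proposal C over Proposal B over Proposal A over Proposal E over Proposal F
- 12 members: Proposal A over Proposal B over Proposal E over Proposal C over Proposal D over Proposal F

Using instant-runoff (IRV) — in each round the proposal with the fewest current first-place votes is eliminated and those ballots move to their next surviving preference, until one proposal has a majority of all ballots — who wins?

Proposal B

Round 1: Proposal A 12, Proposal B 22, Proposal C 0, Proposal D 26, Proposal E 21, Proposal F 13. Proposal C eliminated.
Round 2: Proposal A 12, Proposal B 22, Proposal D 26, Proposal E 21, Proposal F 13. Proposal A eliminated.
Round 3: Proposal B 34, Proposal D 26, Proposal E 21, Proposal F 13. Proposal F eliminated.
Round 4: Proposal B 34, Proposal D 26, Proposal E 34. Proposal D eliminated.
Round 5: Proposal B 60, Proposal E 34. Proposal B has a majority (≥48).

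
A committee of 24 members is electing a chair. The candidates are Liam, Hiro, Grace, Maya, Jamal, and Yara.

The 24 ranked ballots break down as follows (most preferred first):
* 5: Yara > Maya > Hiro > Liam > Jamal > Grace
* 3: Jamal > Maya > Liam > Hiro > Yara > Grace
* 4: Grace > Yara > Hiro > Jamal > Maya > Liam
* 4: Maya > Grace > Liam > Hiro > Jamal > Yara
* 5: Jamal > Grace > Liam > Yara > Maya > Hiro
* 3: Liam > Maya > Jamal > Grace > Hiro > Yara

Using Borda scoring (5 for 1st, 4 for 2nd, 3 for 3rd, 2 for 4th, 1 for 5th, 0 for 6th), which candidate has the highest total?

Liam: 5×2 + 3×3 + 4×0 + 4×3 + 5×3 + 3×5 = 61
Hiro: 5×3 + 3×2 + 4×3 + 4×2 + 5×0 + 3×1 = 44
Grace: 5×0 + 3×0 + 4×5 + 4×4 + 5×4 + 3×2 = 62
Maya: 5×4 + 3×4 + 4×1 + 4×5 + 5×1 + 3×4 = 73
Jamal: 5×1 + 3×5 + 4×2 + 4×1 + 5×5 + 3×3 = 66
Yara: 5×5 + 3×1 + 4×4 + 4×0 + 5×2 + 3×0 = 54

Maya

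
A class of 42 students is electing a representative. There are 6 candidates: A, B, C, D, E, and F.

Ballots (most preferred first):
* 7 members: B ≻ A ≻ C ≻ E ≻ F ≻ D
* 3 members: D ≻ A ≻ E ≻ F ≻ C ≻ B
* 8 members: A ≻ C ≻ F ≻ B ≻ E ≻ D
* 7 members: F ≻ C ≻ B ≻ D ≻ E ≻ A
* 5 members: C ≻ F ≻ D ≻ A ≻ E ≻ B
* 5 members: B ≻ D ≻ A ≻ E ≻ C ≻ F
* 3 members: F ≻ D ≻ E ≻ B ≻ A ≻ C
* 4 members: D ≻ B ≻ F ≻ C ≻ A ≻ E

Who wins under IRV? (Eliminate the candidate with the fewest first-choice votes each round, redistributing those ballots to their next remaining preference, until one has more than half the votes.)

F

Round 1: A 8, B 12, C 5, D 7, E 0, F 10. E eliminated.
Round 2: A 8, B 12, C 5, D 7, F 10. C eliminated.
Round 3: A 8, B 12, D 7, F 15. D eliminated.
Round 4: A 11, B 16, F 15. A eliminated.
Round 5: B 16, F 26. F has a majority (≥22).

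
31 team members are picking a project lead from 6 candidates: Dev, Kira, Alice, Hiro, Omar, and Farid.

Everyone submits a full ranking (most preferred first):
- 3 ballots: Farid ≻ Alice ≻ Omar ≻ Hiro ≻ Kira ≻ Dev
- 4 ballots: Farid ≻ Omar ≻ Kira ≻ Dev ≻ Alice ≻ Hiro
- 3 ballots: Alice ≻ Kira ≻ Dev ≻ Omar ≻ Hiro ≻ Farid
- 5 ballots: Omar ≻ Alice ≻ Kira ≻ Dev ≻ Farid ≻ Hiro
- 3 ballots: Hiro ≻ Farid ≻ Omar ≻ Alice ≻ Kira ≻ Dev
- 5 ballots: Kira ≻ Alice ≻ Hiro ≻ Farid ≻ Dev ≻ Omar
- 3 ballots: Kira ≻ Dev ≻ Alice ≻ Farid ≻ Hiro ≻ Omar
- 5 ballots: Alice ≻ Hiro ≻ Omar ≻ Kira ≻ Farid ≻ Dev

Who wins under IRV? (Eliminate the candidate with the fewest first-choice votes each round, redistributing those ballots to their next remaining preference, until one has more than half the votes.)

Round 1: Dev 0, Kira 8, Alice 8, Hiro 3, Omar 5, Farid 7. Dev eliminated.
Round 2: Kira 8, Alice 8, Hiro 3, Omar 5, Farid 7. Hiro eliminated.
Round 3: Kira 8, Alice 8, Omar 5, Farid 10. Omar eliminated.
Round 4: Kira 8, Alice 13, Farid 10. Kira eliminated.
Round 5: Alice 21, Farid 10. Alice has a majority (≥16).

Alice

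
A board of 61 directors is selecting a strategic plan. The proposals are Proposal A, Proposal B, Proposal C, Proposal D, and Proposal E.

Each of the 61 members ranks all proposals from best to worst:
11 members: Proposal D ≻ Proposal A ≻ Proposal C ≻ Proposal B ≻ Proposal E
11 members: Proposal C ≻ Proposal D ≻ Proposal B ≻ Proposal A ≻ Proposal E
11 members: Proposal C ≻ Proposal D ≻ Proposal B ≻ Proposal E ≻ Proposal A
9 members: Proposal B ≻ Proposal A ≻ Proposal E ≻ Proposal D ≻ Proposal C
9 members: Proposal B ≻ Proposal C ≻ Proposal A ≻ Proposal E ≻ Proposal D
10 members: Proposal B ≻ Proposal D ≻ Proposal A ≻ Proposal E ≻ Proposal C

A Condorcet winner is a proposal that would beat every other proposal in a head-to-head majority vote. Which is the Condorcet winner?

Proposal C vs Proposal A: 31–30
Proposal C vs Proposal B: 33–28
Proposal C vs Proposal D: 31–30
Proposal C vs Proposal E: 42–19
Proposal C beats every other proposal.

Proposal C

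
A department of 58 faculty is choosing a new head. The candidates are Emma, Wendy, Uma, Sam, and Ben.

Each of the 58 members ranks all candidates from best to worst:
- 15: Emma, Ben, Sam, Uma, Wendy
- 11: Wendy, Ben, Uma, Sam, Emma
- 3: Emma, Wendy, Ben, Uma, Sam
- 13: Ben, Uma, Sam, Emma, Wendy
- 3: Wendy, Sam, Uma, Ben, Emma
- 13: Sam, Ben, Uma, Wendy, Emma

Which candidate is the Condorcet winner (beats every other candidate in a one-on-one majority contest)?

Ben

Ben vs Emma: 40–18
Ben vs Wendy: 41–17
Ben vs Uma: 55–3
Ben vs Sam: 42–16
Ben beats every other candidate.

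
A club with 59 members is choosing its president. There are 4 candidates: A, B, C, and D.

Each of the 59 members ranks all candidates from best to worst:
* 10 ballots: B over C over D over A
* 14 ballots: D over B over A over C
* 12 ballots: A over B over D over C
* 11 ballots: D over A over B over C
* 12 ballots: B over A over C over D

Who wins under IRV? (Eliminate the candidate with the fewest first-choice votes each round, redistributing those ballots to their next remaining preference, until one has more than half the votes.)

B

Round 1: A 12, B 22, C 0, D 25. C eliminated.
Round 2: A 12, B 22, D 25. A eliminated.
Round 3: B 34, D 25. B has a majority (≥30).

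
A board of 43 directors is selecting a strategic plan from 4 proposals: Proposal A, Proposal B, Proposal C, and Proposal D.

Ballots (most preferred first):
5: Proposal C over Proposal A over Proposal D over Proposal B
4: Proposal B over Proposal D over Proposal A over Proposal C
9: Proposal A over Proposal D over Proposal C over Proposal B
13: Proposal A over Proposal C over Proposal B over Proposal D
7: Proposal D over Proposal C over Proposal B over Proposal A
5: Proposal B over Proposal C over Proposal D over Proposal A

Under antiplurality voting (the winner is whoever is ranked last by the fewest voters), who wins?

Proposal C

Last-place votes: Proposal A 12, Proposal B 14, Proposal C 4, Proposal D 13.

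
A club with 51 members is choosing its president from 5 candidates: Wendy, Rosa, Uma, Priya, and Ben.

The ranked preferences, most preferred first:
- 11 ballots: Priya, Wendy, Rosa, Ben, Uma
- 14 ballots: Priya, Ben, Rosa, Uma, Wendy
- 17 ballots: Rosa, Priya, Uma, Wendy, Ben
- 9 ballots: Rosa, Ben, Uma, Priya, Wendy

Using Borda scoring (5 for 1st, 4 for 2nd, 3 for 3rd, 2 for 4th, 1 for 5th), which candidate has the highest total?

Priya

Wendy: 11×4 + 14×1 + 17×2 + 9×1 = 101
Rosa: 11×3 + 14×3 + 17×5 + 9×5 = 205
Uma: 11×1 + 14×2 + 17×3 + 9×3 = 117
Priya: 11×5 + 14×5 + 17×4 + 9×2 = 211
Ben: 11×2 + 14×4 + 17×1 + 9×4 = 131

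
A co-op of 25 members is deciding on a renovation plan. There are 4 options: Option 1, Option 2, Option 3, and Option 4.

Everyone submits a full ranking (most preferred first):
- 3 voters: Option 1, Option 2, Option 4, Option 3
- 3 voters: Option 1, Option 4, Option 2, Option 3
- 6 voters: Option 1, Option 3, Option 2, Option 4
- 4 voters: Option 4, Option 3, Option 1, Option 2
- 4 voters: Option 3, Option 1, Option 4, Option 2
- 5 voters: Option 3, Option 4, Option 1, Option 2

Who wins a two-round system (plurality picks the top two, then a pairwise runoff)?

Option 3

Round 1 first-place votes: Option 1 12, Option 2 0, Option 3 9, Option 4 4. Option 1 and Option 3 advance.
Runoff: Option 1 is ranked above Option 3 on 12 ballots, Option 3 above Option 1 on 13.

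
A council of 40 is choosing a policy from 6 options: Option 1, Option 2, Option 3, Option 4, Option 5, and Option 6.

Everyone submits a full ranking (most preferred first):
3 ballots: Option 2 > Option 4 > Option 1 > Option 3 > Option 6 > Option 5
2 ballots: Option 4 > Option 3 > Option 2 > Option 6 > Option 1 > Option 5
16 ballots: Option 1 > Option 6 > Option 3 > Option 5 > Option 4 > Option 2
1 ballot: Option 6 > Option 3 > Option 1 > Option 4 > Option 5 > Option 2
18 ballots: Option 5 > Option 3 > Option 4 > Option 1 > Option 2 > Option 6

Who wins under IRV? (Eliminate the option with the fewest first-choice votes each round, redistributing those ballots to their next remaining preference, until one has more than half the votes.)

Option 1

Round 1: Option 1 16, Option 2 3, Option 3 0, Option 4 2, Option 5 18, Option 6 1. Option 3 eliminated.
Round 2: Option 1 16, Option 2 3, Option 4 2, Option 5 18, Option 6 1. Option 6 eliminated.
Round 3: Option 1 17, Option 2 3, Option 4 2, Option 5 18. Option 4 eliminated.
Round 4: Option 1 17, Option 2 5, Option 5 18. Option 2 eliminated.
Round 5: Option 1 22, Option 5 18. Option 1 has a majority (≥21).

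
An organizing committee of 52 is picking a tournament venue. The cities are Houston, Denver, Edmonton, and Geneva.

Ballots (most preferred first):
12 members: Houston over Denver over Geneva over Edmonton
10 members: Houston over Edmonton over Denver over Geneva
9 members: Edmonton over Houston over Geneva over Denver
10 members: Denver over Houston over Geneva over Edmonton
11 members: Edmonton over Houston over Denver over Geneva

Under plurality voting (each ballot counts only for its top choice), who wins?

First-place votes: Houston 22, Denver 10, Edmonton 20, Geneva 0.

Houston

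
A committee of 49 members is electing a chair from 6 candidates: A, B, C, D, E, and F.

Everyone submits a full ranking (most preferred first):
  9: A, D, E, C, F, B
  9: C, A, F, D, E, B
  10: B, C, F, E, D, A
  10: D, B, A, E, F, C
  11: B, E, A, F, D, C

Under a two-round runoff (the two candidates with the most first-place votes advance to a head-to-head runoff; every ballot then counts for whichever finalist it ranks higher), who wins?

D

Round 1 first-place votes: A 9, B 21, C 9, D 10, E 0, F 0. B and D advance.
Runoff: B is ranked above D on 21 ballots, D above B on 28.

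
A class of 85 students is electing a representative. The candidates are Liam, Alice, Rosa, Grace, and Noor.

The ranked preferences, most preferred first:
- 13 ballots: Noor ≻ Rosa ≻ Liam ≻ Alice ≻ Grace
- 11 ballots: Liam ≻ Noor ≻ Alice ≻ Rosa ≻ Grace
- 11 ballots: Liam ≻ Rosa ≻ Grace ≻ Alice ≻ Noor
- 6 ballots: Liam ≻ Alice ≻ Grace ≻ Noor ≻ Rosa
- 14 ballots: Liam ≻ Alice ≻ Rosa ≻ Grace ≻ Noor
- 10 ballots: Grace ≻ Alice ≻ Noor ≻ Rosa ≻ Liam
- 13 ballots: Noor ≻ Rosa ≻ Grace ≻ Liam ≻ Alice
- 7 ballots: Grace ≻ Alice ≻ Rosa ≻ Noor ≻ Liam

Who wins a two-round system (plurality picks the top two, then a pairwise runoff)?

Round 1 first-place votes: Liam 42, Alice 0, Rosa 0, Grace 17, Noor 26. Liam and Noor advance.
Runoff: Liam is ranked above Noor on 42 ballots, Noor above Liam on 43.

Noor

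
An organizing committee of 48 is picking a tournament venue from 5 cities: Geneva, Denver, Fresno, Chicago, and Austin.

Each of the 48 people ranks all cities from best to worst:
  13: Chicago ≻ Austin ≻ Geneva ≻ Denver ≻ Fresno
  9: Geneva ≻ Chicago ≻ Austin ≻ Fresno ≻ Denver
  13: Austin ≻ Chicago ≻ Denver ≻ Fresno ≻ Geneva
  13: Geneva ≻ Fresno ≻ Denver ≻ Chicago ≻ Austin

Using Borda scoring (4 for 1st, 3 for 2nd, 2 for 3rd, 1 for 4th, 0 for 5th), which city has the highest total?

Chicago

Geneva: 13×2 + 9×4 + 13×0 + 13×4 = 114
Denver: 13×1 + 9×0 + 13×2 + 13×2 = 65
Fresno: 13×0 + 9×1 + 13×1 + 13×3 = 61
Chicago: 13×4 + 9×3 + 13×3 + 13×1 = 131
Austin: 13×3 + 9×2 + 13×4 + 13×0 = 109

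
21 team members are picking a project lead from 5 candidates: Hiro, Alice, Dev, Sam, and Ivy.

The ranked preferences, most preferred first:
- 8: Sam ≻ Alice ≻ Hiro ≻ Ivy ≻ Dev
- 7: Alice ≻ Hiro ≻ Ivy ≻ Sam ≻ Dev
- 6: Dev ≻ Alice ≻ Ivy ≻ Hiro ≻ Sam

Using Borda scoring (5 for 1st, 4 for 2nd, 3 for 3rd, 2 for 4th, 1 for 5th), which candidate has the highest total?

Alice

Hiro: 8×3 + 7×4 + 6×2 = 64
Alice: 8×4 + 7×5 + 6×4 = 91
Dev: 8×1 + 7×1 + 6×5 = 45
Sam: 8×5 + 7×2 + 6×1 = 60
Ivy: 8×2 + 7×3 + 6×3 = 55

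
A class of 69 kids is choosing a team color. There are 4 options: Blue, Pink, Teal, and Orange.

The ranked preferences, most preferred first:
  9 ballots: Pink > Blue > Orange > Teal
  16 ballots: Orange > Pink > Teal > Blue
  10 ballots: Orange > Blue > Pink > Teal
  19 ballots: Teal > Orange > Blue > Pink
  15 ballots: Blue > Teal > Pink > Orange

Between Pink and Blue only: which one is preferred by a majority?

Blue

Pink is ranked above Blue on 25 ballots; Blue above Pink on 44.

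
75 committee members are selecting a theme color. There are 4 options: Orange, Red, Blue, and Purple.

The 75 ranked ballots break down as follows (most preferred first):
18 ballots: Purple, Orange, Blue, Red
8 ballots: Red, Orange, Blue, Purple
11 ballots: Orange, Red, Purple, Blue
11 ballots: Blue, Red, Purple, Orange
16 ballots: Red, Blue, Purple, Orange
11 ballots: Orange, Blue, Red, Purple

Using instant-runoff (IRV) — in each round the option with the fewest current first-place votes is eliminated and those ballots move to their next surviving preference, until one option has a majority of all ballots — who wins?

Round 1: Orange 22, Red 24, Blue 11, Purple 18. Blue eliminated.
Round 2: Orange 22, Red 35, Purple 18. Purple eliminated.
Round 3: Orange 40, Red 35. Orange has a majority (≥38).

Orange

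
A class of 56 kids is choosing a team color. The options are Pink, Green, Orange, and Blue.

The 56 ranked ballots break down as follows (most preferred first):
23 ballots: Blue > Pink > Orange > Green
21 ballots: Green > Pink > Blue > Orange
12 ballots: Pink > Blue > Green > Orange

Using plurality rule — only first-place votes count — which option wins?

First-place votes: Pink 12, Green 21, Orange 0, Blue 23.

Blue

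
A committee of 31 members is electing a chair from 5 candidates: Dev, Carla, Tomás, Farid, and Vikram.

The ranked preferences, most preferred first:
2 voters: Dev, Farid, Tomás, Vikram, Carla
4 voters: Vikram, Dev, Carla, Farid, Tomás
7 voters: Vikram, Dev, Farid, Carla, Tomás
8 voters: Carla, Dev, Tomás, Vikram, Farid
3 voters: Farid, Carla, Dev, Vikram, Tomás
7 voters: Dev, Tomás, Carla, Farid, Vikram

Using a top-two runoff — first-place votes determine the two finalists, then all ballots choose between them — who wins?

Dev

Round 1 first-place votes: Dev 9, Carla 8, Tomás 0, Farid 3, Vikram 11. Vikram and Dev advance.
Runoff: Vikram is ranked above Dev on 11 ballots, Dev above Vikram on 20.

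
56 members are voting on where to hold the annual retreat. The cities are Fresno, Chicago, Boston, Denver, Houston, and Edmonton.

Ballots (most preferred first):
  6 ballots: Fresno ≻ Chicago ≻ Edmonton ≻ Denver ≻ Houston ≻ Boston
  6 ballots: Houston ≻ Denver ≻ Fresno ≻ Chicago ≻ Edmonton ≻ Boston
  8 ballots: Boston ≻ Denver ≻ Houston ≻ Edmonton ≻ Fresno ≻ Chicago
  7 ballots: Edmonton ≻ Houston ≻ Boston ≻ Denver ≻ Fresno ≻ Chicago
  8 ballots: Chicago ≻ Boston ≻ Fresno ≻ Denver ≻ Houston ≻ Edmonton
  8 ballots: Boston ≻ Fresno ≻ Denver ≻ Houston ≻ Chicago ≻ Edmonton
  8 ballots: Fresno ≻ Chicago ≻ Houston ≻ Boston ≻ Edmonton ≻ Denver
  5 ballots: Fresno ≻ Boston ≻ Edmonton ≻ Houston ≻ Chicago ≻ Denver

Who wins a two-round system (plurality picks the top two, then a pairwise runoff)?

Round 1 first-place votes: Fresno 19, Chicago 8, Boston 16, Denver 0, Houston 6, Edmonton 7. Fresno and Boston advance.
Runoff: Fresno is ranked above Boston on 25 ballots, Boston above Fresno on 31.

Boston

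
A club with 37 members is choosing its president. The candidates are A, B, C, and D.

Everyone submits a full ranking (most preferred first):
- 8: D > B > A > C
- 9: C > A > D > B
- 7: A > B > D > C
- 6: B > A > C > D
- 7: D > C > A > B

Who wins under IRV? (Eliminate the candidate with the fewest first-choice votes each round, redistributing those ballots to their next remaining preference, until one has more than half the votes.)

A

Round 1: A 7, B 6, C 9, D 15. B eliminated.
Round 2: A 13, C 9, D 15. C eliminated.
Round 3: A 22, D 15. A has a majority (≥19).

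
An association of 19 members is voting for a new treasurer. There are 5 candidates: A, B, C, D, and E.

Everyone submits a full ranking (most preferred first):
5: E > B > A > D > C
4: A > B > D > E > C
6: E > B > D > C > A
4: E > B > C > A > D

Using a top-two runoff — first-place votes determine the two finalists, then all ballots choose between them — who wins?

E

Round 1 first-place votes: A 4, B 0, C 0, D 0, E 15. E and A advance.
Runoff: E is ranked above A on 15 ballots, A above E on 4.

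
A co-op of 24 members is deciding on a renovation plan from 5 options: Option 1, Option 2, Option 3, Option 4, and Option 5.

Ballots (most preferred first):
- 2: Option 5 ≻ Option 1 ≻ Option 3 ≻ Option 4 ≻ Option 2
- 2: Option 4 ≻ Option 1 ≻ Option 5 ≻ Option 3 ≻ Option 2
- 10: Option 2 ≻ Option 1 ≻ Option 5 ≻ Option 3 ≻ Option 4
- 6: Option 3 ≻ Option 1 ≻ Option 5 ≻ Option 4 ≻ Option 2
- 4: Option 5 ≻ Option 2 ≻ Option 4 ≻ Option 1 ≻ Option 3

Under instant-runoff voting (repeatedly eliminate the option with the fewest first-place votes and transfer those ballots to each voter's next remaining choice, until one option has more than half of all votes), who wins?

Round 1: Option 1 0, Option 2 10, Option 3 6, Option 4 2, Option 5 6. Option 1 eliminated.
Round 2: Option 2 10, Option 3 6, Option 4 2, Option 5 6. Option 4 eliminated.
Round 3: Option 2 10, Option 3 6, Option 5 8. Option 3 eliminated.
Round 4: Option 2 10, Option 5 14. Option 5 has a majority (≥13).

Option 5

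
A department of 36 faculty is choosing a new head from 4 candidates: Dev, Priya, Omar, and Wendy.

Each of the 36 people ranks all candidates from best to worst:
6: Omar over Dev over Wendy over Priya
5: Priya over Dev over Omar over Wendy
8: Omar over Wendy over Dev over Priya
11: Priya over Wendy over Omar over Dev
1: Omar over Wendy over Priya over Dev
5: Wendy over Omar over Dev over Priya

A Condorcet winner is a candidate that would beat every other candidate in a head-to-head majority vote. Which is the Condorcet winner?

Omar

Omar vs Dev: 31–5
Omar vs Priya: 20–16
Omar vs Wendy: 20–16
Omar beats every other candidate.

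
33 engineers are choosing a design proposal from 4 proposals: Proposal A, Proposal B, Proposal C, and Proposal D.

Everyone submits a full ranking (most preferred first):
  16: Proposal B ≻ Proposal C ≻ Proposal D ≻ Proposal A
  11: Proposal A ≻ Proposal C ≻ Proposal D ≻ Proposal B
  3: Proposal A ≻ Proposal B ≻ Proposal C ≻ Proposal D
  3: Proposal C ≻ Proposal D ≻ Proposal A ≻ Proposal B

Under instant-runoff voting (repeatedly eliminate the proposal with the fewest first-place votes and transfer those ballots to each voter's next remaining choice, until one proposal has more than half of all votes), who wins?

Round 1: Proposal A 14, Proposal B 16, Proposal C 3, Proposal D 0. Proposal D eliminated.
Round 2: Proposal A 14, Proposal B 16, Proposal C 3. Proposal C eliminated.
Round 3: Proposal A 17, Proposal B 16. Proposal A has a majority (≥17).

Proposal A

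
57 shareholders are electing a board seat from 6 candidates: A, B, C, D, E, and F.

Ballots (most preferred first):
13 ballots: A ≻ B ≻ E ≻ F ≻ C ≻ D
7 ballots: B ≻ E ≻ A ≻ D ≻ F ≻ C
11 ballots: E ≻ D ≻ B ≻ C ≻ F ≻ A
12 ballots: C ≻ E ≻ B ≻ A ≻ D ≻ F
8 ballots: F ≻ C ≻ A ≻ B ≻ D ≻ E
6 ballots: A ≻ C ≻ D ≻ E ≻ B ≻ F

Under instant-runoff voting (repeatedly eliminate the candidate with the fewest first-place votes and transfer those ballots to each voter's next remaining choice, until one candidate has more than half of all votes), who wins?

Round 1: A 19, B 7, C 12, D 0, E 11, F 8. D eliminated.
Round 2: A 19, B 7, C 12, E 11, F 8. B eliminated.
Round 3: A 19, C 12, E 18, F 8. F eliminated.
Round 4: A 19, C 20, E 18. E eliminated.
Round 5: A 26, C 31. C has a majority (≥29).

C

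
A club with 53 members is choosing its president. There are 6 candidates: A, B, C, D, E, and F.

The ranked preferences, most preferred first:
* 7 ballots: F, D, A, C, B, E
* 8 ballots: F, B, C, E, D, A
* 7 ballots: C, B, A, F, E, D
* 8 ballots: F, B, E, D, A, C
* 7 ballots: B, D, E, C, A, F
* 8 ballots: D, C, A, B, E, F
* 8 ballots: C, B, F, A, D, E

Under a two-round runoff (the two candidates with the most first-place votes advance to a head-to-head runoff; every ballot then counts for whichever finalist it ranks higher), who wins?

C

Round 1 first-place votes: A 0, B 7, C 15, D 8, E 0, F 23. F and C advance.
Runoff: F is ranked above C on 23 ballots, C above F on 30.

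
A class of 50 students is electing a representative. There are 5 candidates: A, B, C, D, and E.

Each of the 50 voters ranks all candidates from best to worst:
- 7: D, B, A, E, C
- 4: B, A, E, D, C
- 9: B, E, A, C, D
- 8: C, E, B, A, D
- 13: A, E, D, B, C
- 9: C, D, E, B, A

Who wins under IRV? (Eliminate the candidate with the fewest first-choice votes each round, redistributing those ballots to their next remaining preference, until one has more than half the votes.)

Round 1: A 13, B 13, C 17, D 7, E 0. E eliminated.
Round 2: A 13, B 13, C 17, D 7. D eliminated.
Round 3: A 13, B 20, C 17. A eliminated.
Round 4: B 33, C 17. B has a majority (≥26).

B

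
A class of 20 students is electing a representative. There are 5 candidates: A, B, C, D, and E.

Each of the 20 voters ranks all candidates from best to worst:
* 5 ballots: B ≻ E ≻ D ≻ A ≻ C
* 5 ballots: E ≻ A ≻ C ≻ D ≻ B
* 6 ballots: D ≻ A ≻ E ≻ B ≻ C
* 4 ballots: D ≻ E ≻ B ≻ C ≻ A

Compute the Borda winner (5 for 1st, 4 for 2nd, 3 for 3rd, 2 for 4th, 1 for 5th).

A: 5×2 + 5×4 + 6×4 + 4×1 = 58
B: 5×5 + 5×1 + 6×2 + 4×3 = 54
C: 5×1 + 5×3 + 6×1 + 4×2 = 34
D: 5×3 + 5×2 + 6×5 + 4×5 = 75
E: 5×4 + 5×5 + 6×3 + 4×4 = 79

E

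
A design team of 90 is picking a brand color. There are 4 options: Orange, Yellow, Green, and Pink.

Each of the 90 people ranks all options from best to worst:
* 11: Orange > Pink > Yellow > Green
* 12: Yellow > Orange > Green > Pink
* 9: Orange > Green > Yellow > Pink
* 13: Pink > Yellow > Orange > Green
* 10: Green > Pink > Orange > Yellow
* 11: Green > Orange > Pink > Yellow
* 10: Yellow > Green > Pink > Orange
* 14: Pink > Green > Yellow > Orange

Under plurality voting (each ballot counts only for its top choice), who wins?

Pink

First-place votes: Orange 20, Yellow 22, Green 21, Pink 27.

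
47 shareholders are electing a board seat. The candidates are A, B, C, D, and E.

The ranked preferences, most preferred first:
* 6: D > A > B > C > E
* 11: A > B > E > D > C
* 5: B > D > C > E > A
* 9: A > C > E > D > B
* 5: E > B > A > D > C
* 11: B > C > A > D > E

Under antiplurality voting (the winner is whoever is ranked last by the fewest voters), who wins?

D

Last-place votes: A 5, B 9, C 16, D 0, E 17.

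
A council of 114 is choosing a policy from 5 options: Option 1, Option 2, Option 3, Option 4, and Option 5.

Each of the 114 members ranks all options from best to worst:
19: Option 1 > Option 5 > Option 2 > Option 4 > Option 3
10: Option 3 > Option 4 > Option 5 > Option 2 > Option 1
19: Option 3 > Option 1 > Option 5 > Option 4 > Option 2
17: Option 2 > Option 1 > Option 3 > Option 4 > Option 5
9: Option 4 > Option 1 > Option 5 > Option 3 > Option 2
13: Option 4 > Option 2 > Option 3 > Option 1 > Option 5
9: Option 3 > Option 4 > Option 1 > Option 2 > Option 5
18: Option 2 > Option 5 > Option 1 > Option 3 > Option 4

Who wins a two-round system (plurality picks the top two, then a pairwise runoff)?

Option 2

Round 1 first-place votes: Option 1 19, Option 2 35, Option 3 38, Option 4 22, Option 5 0. Option 3 and Option 2 advance.
Runoff: Option 3 is ranked above Option 2 on 47 ballots, Option 2 above Option 3 on 67.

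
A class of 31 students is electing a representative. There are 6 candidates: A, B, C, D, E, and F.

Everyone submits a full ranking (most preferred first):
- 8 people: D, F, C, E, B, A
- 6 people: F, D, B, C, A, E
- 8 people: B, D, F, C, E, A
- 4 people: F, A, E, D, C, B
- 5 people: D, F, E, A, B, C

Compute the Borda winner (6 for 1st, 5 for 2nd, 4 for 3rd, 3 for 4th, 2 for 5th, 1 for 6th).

D

A: 8×1 + 6×2 + 8×1 + 4×5 + 5×3 = 63
B: 8×2 + 6×4 + 8×6 + 4×1 + 5×2 = 102
C: 8×4 + 6×3 + 8×3 + 4×2 + 5×1 = 87
D: 8×6 + 6×5 + 8×5 + 4×3 + 5×6 = 160
E: 8×3 + 6×1 + 8×2 + 4×4 + 5×4 = 82
F: 8×5 + 6×6 + 8×4 + 4×6 + 5×5 = 157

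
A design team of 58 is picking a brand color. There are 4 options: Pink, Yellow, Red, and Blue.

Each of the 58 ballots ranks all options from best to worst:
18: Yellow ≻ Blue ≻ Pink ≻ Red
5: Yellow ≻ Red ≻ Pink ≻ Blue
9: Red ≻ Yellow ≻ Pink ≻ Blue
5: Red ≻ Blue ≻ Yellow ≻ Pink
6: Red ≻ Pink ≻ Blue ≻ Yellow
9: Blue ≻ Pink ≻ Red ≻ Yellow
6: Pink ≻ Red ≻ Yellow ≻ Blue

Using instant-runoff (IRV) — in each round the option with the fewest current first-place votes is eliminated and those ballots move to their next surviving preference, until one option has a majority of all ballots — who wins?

Red

Round 1: Pink 6, Yellow 23, Red 20, Blue 9. Pink eliminated.
Round 2: Yellow 23, Red 26, Blue 9. Blue eliminated.
Round 3: Yellow 23, Red 35. Red has a majority (≥30).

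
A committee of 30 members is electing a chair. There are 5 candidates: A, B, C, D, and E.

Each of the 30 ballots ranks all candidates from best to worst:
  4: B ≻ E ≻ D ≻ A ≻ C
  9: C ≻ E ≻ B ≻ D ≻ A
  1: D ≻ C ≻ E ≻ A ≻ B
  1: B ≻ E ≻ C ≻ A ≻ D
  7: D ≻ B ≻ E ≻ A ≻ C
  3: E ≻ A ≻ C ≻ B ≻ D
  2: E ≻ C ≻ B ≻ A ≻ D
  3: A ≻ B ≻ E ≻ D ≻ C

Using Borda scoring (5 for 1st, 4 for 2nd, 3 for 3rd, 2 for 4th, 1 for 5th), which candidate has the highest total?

E

A: 4×2 + 9×1 + 1×2 + 1×2 + 7×2 + 3×4 + 2×2 + 3×5 = 66
B: 4×5 + 9×3 + 1×1 + 1×5 + 7×4 + 3×2 + 2×3 + 3×4 = 105
C: 4×1 + 9×5 + 1×4 + 1×3 + 7×1 + 3×3 + 2×4 + 3×1 = 83
D: 4×3 + 9×2 + 1×5 + 1×1 + 7×5 + 3×1 + 2×1 + 3×2 = 82
E: 4×4 + 9×4 + 1×3 + 1×4 + 7×3 + 3×5 + 2×5 + 3×3 = 114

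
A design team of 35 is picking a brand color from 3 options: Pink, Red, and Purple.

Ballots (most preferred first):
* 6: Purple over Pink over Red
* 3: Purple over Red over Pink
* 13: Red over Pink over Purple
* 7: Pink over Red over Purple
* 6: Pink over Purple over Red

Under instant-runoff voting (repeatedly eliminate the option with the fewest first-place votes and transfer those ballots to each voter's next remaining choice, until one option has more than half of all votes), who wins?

Pink

Round 1: Pink 13, Red 13, Purple 9. Purple eliminated.
Round 2: Pink 19, Red 16. Pink has a majority (≥18).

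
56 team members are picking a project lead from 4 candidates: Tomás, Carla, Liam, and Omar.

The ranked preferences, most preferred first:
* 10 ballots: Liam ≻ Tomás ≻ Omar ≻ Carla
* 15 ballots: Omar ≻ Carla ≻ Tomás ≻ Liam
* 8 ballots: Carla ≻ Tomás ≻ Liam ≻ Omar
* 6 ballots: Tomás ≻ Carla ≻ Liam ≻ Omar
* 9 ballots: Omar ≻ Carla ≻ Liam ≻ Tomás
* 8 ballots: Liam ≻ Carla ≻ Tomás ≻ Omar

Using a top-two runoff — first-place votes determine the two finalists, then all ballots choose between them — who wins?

Liam

Round 1 first-place votes: Tomás 6, Carla 8, Liam 18, Omar 24. Omar and Liam advance.
Runoff: Omar is ranked above Liam on 24 ballots, Liam above Omar on 32.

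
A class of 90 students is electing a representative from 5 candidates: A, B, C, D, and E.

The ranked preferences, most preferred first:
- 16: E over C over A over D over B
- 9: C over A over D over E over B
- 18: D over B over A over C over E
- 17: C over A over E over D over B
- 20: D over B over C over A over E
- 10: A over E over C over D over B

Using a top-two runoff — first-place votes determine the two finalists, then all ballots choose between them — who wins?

Round 1 first-place votes: A 10, B 0, C 26, D 38, E 16. D and C advance.
Runoff: D is ranked above C on 38 ballots, C above D on 52.

C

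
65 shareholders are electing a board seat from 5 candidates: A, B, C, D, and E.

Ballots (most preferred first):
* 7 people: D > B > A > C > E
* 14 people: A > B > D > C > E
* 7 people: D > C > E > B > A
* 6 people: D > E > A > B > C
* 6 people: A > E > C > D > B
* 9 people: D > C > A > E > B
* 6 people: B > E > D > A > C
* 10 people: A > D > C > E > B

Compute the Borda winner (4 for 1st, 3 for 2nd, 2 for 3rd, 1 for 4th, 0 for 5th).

A: 7×2 + 14×4 + 7×0 + 6×2 + 6×4 + 9×2 + 6×1 + 10×4 = 170
B: 7×3 + 14×3 + 7×1 + 6×1 + 6×0 + 9×0 + 6×4 + 10×0 = 100
C: 7×1 + 14×1 + 7×3 + 6×0 + 6×2 + 9×3 + 6×0 + 10×2 = 101
D: 7×4 + 14×2 + 7×4 + 6×4 + 6×1 + 9×4 + 6×2 + 10×3 = 192
E: 7×0 + 14×0 + 7×2 + 6×3 + 6×3 + 9×1 + 6×3 + 10×1 = 87

D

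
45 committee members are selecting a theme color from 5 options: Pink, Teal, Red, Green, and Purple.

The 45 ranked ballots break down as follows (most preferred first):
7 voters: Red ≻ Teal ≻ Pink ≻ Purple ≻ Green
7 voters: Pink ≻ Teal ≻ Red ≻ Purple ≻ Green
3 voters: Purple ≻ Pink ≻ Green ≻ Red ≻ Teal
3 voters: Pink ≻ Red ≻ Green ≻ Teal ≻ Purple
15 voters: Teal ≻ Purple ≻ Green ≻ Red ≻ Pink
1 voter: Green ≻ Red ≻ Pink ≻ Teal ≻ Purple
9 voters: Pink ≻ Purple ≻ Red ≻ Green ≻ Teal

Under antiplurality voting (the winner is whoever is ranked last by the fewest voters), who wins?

Red

Last-place votes: Pink 15, Teal 12, Red 0, Green 14, Purple 4.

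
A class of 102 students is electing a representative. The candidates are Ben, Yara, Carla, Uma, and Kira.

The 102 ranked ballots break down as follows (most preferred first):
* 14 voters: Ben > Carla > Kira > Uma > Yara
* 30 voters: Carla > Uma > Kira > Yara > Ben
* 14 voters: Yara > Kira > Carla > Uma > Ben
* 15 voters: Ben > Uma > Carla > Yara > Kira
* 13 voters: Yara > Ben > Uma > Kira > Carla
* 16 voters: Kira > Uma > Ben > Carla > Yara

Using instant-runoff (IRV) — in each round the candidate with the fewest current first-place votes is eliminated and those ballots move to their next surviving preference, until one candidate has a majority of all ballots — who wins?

Round 1: Ben 29, Yara 27, Carla 30, Uma 0, Kira 16. Uma eliminated.
Round 2: Ben 29, Yara 27, Carla 30, Kira 16. Kira eliminated.
Round 3: Ben 45, Yara 27, Carla 30. Yara eliminated.
Round 4: Ben 58, Carla 44. Ben has a majority (≥52).

Ben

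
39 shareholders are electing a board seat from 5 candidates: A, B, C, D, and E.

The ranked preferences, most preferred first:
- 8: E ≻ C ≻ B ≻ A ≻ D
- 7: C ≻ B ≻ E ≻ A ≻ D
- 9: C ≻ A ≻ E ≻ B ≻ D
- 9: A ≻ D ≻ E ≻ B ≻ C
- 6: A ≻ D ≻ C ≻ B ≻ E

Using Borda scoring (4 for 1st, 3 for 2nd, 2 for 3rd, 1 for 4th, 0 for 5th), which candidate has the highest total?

A: 8×1 + 7×1 + 9×3 + 9×4 + 6×4 = 102
B: 8×2 + 7×3 + 9×1 + 9×1 + 6×1 = 61
C: 8×3 + 7×4 + 9×4 + 9×0 + 6×2 = 100
D: 8×0 + 7×0 + 9×0 + 9×3 + 6×3 = 45
E: 8×4 + 7×2 + 9×2 + 9×2 + 6×0 = 82

A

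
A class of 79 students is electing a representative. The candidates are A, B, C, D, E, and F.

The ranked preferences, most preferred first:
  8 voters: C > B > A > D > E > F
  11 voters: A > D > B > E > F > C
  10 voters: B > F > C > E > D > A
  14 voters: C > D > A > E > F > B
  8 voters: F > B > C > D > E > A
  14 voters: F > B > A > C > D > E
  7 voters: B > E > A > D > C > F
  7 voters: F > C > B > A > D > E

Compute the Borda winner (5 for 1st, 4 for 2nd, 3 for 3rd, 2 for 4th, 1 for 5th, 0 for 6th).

B

A: 8×3 + 11×5 + 10×0 + 14×3 + 8×0 + 14×3 + 7×3 + 7×2 = 198
B: 8×4 + 11×3 + 10×5 + 14×0 + 8×4 + 14×4 + 7×5 + 7×3 = 259
C: 8×5 + 11×0 + 10×3 + 14×5 + 8×3 + 14×2 + 7×1 + 7×4 = 227
D: 8×2 + 11×4 + 10×1 + 14×4 + 8×2 + 14×1 + 7×2 + 7×1 = 177
E: 8×1 + 11×2 + 10×2 + 14×2 + 8×1 + 14×0 + 7×4 + 7×0 = 114
F: 8×0 + 11×1 + 10×4 + 14×1 + 8×5 + 14×5 + 7×0 + 7×5 = 210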